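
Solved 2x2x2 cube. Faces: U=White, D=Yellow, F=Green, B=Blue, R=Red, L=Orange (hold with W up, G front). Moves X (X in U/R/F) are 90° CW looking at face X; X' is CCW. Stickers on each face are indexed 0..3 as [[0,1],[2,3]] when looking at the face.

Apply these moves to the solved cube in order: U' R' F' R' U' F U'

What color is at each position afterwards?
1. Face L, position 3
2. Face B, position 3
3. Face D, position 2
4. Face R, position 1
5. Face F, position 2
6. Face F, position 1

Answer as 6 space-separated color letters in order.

After move 1 (U'): U=WWWW F=OOGG R=GGRR B=RRBB L=BBOO
After move 2 (R'): R=GRGR U=WBWR F=OWGW D=YOYG B=YRYB
After move 3 (F'): F=WWOG U=WBGG R=ORYR D=BOYG L=BROW
After move 4 (R'): R=RROY U=WYGY F=WBOG D=BWYG B=GROB
After move 5 (U'): U=YYWG F=BROG R=WBOY B=RROB L=GROW
After move 6 (F): F=OBGR U=YYWR R=WBGY D=OWYG L=GBOW
After move 7 (U'): U=YRYW F=GBGR R=OBGY B=WBOB L=RROW
Query 1: L[3] = W
Query 2: B[3] = B
Query 3: D[2] = Y
Query 4: R[1] = B
Query 5: F[2] = G
Query 6: F[1] = B

Answer: W B Y B G B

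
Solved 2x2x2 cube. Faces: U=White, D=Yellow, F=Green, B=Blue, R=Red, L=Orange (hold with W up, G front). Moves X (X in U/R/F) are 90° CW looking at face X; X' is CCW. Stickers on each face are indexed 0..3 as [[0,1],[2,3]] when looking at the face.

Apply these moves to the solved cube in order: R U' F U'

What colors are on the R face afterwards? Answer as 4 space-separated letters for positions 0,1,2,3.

After move 1 (R): R=RRRR U=WGWG F=GYGY D=YBYB B=WBWB
After move 2 (U'): U=GGWW F=OOGY R=GYRR B=RRWB L=WBOO
After move 3 (F): F=GOYO U=GGOB R=WYWR D=RGYB L=WYOB
After move 4 (U'): U=GBGO F=WYYO R=GOWR B=WYWB L=RROB
Query: R face = GOWR

Answer: G O W R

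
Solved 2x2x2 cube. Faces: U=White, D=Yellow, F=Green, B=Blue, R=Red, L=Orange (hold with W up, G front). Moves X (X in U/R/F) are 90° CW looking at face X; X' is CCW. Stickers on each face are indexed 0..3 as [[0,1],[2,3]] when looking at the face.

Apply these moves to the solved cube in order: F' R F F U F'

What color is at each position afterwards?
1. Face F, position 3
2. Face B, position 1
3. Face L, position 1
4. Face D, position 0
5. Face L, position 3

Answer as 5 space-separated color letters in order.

After move 1 (F'): F=GGGG U=WWRR R=YRYR D=OOYY L=OWOW
After move 2 (R): R=YYRR U=WGRG F=GOGY D=OBYB B=RBWB
After move 3 (F): F=GGYO U=WGWW R=RYGR D=RYYB L=OOOB
After move 4 (F): F=YGOG U=WGBO R=WYWR D=GRYB L=OROY
After move 5 (U): U=BWOG F=WYOG R=RBWR B=ORWB L=YGOY
After move 6 (F'): F=YGWO U=BWRW R=RBGR D=GYYB L=YGOO
Query 1: F[3] = O
Query 2: B[1] = R
Query 3: L[1] = G
Query 4: D[0] = G
Query 5: L[3] = O

Answer: O R G G O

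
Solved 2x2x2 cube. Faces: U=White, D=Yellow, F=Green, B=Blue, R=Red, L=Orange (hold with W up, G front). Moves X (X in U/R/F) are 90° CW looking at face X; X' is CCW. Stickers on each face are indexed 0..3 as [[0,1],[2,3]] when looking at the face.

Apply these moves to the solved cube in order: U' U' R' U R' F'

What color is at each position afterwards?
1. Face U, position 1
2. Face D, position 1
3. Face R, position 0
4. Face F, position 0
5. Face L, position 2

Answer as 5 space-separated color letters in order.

Answer: Y O R W O

Derivation:
After move 1 (U'): U=WWWW F=OOGG R=GGRR B=RRBB L=BBOO
After move 2 (U'): U=WWWW F=BBGG R=OORR B=GGBB L=RROO
After move 3 (R'): R=OROR U=WBWG F=BWGW D=YBYG B=YGYB
After move 4 (U): U=WWGB F=ORGW R=YGOR B=RRYB L=BWOO
After move 5 (R'): R=GRYO U=WYGR F=OWGB D=YRYW B=GRBB
After move 6 (F'): F=WBOG U=WYGY R=RRYO D=WOYW L=BROG
Query 1: U[1] = Y
Query 2: D[1] = O
Query 3: R[0] = R
Query 4: F[0] = W
Query 5: L[2] = O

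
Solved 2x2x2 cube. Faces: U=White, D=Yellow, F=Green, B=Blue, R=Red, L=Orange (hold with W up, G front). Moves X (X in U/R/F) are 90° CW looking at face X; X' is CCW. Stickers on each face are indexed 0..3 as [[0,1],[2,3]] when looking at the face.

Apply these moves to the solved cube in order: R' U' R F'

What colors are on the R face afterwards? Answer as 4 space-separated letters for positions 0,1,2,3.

Answer: Y G Y W

Derivation:
After move 1 (R'): R=RRRR U=WBWB F=GWGW D=YGYG B=YBYB
After move 2 (U'): U=BBWW F=OOGW R=GWRR B=RRYB L=YBOO
After move 3 (R): R=RGRW U=BOWW F=OGGG D=YYYR B=WRBB
After move 4 (F'): F=GGOG U=BORR R=YGYW D=BOYR L=YWOW
Query: R face = YGYW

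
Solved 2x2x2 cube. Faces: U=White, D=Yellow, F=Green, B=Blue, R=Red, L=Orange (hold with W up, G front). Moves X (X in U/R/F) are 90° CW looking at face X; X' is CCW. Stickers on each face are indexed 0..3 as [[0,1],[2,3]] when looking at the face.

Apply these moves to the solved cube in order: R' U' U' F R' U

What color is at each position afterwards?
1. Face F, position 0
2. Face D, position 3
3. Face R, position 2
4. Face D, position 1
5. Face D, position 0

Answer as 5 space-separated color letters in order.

Answer: O B B Y R

Derivation:
After move 1 (R'): R=RRRR U=WBWB F=GWGW D=YGYG B=YBYB
After move 2 (U'): U=BBWW F=OOGW R=GWRR B=RRYB L=YBOO
After move 3 (U'): U=BWBW F=YBGW R=OORR B=GWYB L=RROO
After move 4 (F): F=GYWB U=BWOR R=BOWR D=ROYG L=RYOG
After move 5 (R'): R=ORBW U=BYOG F=GWWR D=RYYB B=GWOB
After move 6 (U): U=OBGY F=ORWR R=GWBW B=RYOB L=GWOG
Query 1: F[0] = O
Query 2: D[3] = B
Query 3: R[2] = B
Query 4: D[1] = Y
Query 5: D[0] = R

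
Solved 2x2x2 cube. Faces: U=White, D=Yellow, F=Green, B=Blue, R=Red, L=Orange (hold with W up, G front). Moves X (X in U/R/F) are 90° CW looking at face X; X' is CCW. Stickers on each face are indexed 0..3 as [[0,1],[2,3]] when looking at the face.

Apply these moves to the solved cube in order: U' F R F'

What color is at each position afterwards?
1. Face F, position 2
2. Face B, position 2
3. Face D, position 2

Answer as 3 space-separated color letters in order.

Answer: G W Y

Derivation:
After move 1 (U'): U=WWWW F=OOGG R=GGRR B=RRBB L=BBOO
After move 2 (F): F=GOGO U=WWOB R=WGWR D=RGYY L=BYOY
After move 3 (R): R=WWRG U=WOOO F=GGGY D=RBYR B=BRWB
After move 4 (F'): F=GYGG U=WOWR R=BWRG D=YYYR L=BOOO
Query 1: F[2] = G
Query 2: B[2] = W
Query 3: D[2] = Y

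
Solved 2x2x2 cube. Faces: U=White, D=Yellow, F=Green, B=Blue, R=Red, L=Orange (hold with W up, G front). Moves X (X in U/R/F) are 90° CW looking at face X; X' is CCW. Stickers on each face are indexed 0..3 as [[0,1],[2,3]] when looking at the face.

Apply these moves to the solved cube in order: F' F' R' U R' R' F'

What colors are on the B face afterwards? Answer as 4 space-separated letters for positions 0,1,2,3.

After move 1 (F'): F=GGGG U=WWRR R=YRYR D=OOYY L=OWOW
After move 2 (F'): F=GGGG U=WWYY R=OROR D=WWYY L=OROR
After move 3 (R'): R=RROO U=WBYB F=GWGY D=WGYG B=YBWB
After move 4 (U): U=YWBB F=RRGY R=YBOO B=ORWB L=GWOR
After move 5 (R'): R=BOYO U=YWBO F=RWGB D=WRYY B=GRGB
After move 6 (R'): R=OOBY U=YGBG F=RWGO D=WWYB B=YRRB
After move 7 (F'): F=WORG U=YGOB R=WOWY D=WRYB L=GGOB
Query: B face = YRRB

Answer: Y R R B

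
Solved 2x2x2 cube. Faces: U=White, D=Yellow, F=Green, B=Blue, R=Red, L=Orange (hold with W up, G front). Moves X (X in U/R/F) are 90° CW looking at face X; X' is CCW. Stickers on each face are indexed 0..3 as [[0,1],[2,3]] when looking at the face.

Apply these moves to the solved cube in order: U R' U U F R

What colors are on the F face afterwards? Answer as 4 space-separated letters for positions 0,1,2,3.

Answer: G G W G

Derivation:
After move 1 (U): U=WWWW F=RRGG R=BBRR B=OOBB L=GGOO
After move 2 (R'): R=BRBR U=WBWO F=RWGW D=YRYG B=YOYB
After move 3 (U): U=WWOB F=BRGW R=YOBR B=GGYB L=RWOO
After move 4 (U): U=OWBW F=YOGW R=GGBR B=RWYB L=BROO
After move 5 (F): F=GYWO U=OWOR R=BGWR D=BGYG L=BYOR
After move 6 (R): R=WBRG U=OYOO F=GGWG D=BYYR B=RWWB
Query: F face = GGWG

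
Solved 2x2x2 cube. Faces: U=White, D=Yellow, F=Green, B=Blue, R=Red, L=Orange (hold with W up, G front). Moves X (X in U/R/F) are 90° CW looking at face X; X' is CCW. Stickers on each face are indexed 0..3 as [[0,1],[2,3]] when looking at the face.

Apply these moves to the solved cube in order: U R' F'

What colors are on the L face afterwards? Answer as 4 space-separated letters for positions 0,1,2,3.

After move 1 (U): U=WWWW F=RRGG R=BBRR B=OOBB L=GGOO
After move 2 (R'): R=BRBR U=WBWO F=RWGW D=YRYG B=YOYB
After move 3 (F'): F=WWRG U=WBBB R=RRYR D=GOYG L=GOOW
Query: L face = GOOW

Answer: G O O W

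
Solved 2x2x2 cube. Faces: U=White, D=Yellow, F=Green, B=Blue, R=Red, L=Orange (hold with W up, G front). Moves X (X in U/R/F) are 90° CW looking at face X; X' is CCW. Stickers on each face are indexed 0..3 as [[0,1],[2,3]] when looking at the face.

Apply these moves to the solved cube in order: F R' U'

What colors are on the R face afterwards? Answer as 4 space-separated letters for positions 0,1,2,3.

After move 1 (F): F=GGGG U=WWOO R=WRWR D=RRYY L=OYOY
After move 2 (R'): R=RRWW U=WBOB F=GWGO D=RGYG B=YBRB
After move 3 (U'): U=BBWO F=OYGO R=GWWW B=RRRB L=YBOY
Query: R face = GWWW

Answer: G W W W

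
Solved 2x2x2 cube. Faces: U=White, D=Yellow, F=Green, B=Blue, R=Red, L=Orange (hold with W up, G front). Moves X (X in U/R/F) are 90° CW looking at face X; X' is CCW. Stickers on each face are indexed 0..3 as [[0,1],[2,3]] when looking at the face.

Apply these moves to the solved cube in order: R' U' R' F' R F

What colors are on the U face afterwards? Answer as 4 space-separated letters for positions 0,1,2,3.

After move 1 (R'): R=RRRR U=WBWB F=GWGW D=YGYG B=YBYB
After move 2 (U'): U=BBWW F=OOGW R=GWRR B=RRYB L=YBOO
After move 3 (R'): R=WRGR U=BYWR F=OBGW D=YOYW B=GRGB
After move 4 (F'): F=BWOG U=BYWG R=ORYR D=BOYW L=YROW
After move 5 (R): R=YORR U=BWWG F=BOOW D=BGYG B=GRYB
After move 6 (F): F=OBWO U=BWWR R=WOGR D=RYYG L=YBOG
Query: U face = BWWR

Answer: B W W R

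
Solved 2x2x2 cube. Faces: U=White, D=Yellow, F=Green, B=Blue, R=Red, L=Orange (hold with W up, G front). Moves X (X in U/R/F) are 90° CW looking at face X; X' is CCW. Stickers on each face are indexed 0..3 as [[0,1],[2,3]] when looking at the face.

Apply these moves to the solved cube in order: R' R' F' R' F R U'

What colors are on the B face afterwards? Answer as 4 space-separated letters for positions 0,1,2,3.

Answer: G R G B

Derivation:
After move 1 (R'): R=RRRR U=WBWB F=GWGW D=YGYG B=YBYB
After move 2 (R'): R=RRRR U=WYWY F=GBGB D=YWYW B=GBGB
After move 3 (F'): F=BBGG U=WYRR R=WRYR D=OOYW L=OYOW
After move 4 (R'): R=RRWY U=WGRG F=BYGR D=OBYG B=WBOB
After move 5 (F): F=GBRY U=WGWY R=RRGY D=WRYG L=OOOB
After move 6 (R): R=GRYR U=WBWY F=GRRG D=WOYW B=YBGB
After move 7 (U'): U=BYWW F=OORG R=GRYR B=GRGB L=YBOB
Query: B face = GRGB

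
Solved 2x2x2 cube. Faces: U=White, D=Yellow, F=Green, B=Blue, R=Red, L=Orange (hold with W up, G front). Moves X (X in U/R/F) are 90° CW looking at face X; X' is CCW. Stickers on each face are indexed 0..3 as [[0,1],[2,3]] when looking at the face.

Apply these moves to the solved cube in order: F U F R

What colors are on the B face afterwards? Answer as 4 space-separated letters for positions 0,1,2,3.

After move 1 (F): F=GGGG U=WWOO R=WRWR D=RRYY L=OYOY
After move 2 (U): U=OWOW F=WRGG R=BBWR B=OYBB L=GGOY
After move 3 (F): F=GWGR U=OWYG R=OBWR D=WBYY L=GROR
After move 4 (R): R=WORB U=OWYR F=GBGY D=WBYO B=GYWB
Query: B face = GYWB

Answer: G Y W B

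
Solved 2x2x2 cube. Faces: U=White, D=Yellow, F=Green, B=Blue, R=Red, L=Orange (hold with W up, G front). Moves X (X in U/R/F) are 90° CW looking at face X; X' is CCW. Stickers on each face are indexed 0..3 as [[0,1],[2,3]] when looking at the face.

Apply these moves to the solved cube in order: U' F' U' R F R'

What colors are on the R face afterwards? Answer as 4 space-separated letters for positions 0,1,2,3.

After move 1 (U'): U=WWWW F=OOGG R=GGRR B=RRBB L=BBOO
After move 2 (F'): F=OGOG U=WWGR R=YGYR D=BOYY L=BWOW
After move 3 (U'): U=WRWG F=BWOG R=OGYR B=YGBB L=RROW
After move 4 (R): R=YORG U=WWWG F=BOOY D=BBYY B=GGRB
After move 5 (F): F=OBYO U=WWWR R=WOGG D=RYYY L=RBOB
After move 6 (R'): R=OGWG U=WRWG F=OWYR D=RBYO B=YGYB
Query: R face = OGWG

Answer: O G W G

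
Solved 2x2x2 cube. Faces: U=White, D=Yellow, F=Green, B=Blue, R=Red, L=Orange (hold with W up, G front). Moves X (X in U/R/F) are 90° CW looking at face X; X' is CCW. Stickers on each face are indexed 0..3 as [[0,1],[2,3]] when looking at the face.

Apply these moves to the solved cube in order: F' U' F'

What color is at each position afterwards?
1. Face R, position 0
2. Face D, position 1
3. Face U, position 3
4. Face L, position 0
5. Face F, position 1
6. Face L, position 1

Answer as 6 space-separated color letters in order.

After move 1 (F'): F=GGGG U=WWRR R=YRYR D=OOYY L=OWOW
After move 2 (U'): U=WRWR F=OWGG R=GGYR B=YRBB L=BBOW
After move 3 (F'): F=WGOG U=WRGY R=OGOR D=BWYY L=BROW
Query 1: R[0] = O
Query 2: D[1] = W
Query 3: U[3] = Y
Query 4: L[0] = B
Query 5: F[1] = G
Query 6: L[1] = R

Answer: O W Y B G R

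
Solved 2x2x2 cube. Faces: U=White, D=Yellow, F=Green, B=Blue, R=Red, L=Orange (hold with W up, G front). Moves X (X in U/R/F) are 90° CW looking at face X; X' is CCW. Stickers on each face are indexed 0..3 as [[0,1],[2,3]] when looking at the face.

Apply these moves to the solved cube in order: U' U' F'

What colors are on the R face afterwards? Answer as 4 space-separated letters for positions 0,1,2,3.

Answer: Y O Y R

Derivation:
After move 1 (U'): U=WWWW F=OOGG R=GGRR B=RRBB L=BBOO
After move 2 (U'): U=WWWW F=BBGG R=OORR B=GGBB L=RROO
After move 3 (F'): F=BGBG U=WWOR R=YOYR D=ROYY L=RWOW
Query: R face = YOYR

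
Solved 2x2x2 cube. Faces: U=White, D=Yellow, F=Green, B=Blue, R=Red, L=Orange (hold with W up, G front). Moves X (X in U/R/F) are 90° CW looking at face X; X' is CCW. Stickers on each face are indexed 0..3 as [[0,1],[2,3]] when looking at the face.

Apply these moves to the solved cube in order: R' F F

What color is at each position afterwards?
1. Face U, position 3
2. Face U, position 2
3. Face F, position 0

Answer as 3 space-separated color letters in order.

After move 1 (R'): R=RRRR U=WBWB F=GWGW D=YGYG B=YBYB
After move 2 (F): F=GGWW U=WBOO R=WRBR D=RRYG L=OYOG
After move 3 (F): F=WGWG U=WBGY R=OROR D=BWYG L=OROR
Query 1: U[3] = Y
Query 2: U[2] = G
Query 3: F[0] = W

Answer: Y G W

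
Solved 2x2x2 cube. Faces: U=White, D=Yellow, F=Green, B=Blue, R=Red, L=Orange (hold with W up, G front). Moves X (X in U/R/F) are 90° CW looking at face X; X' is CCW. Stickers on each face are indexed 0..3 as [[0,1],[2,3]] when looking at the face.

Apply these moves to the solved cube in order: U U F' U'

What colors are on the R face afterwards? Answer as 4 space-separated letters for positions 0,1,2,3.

Answer: B G Y R

Derivation:
After move 1 (U): U=WWWW F=RRGG R=BBRR B=OOBB L=GGOO
After move 2 (U): U=WWWW F=BBGG R=OORR B=GGBB L=RROO
After move 3 (F'): F=BGBG U=WWOR R=YOYR D=ROYY L=RWOW
After move 4 (U'): U=WRWO F=RWBG R=BGYR B=YOBB L=GGOW
Query: R face = BGYR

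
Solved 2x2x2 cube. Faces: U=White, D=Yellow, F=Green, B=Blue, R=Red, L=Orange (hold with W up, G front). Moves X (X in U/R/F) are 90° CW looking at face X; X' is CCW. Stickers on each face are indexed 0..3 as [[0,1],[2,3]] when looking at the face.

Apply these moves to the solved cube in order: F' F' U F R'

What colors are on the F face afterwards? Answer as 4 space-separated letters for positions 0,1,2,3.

Answer: G W G G

Derivation:
After move 1 (F'): F=GGGG U=WWRR R=YRYR D=OOYY L=OWOW
After move 2 (F'): F=GGGG U=WWYY R=OROR D=WWYY L=OROR
After move 3 (U): U=YWYW F=ORGG R=BBOR B=ORBB L=GGOR
After move 4 (F): F=GOGR U=YWRG R=YBWR D=OBYY L=GWOW
After move 5 (R'): R=BRYW U=YBRO F=GWGG D=OOYR B=YRBB
Query: F face = GWGG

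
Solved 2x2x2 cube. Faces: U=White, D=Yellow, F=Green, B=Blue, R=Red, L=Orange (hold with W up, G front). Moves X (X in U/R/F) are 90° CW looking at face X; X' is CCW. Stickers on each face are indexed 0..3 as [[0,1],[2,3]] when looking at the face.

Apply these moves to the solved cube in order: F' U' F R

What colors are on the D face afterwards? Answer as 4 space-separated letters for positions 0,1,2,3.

Answer: Y B Y Y

Derivation:
After move 1 (F'): F=GGGG U=WWRR R=YRYR D=OOYY L=OWOW
After move 2 (U'): U=WRWR F=OWGG R=GGYR B=YRBB L=BBOW
After move 3 (F): F=GOGW U=WRWB R=WGRR D=YGYY L=BOOO
After move 4 (R): R=RWRG U=WOWW F=GGGY D=YBYY B=BRRB
Query: D face = YBYY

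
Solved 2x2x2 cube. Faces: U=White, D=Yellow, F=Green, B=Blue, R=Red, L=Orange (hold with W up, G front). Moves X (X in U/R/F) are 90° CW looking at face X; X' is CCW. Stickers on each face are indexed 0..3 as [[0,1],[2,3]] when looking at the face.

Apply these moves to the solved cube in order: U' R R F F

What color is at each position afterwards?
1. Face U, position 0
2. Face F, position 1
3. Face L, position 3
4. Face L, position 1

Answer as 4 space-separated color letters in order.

Answer: W G R G

Derivation:
After move 1 (U'): U=WWWW F=OOGG R=GGRR B=RRBB L=BBOO
After move 2 (R): R=RGRG U=WOWG F=OYGY D=YBYR B=WRWB
After move 3 (R): R=RRGG U=WYWY F=OBGR D=YWYW B=GROB
After move 4 (F): F=GORB U=WYOB R=WRYG D=GRYW L=BYOW
After move 5 (F): F=RGBO U=WYWY R=ORBG D=YWYW L=BGOR
Query 1: U[0] = W
Query 2: F[1] = G
Query 3: L[3] = R
Query 4: L[1] = G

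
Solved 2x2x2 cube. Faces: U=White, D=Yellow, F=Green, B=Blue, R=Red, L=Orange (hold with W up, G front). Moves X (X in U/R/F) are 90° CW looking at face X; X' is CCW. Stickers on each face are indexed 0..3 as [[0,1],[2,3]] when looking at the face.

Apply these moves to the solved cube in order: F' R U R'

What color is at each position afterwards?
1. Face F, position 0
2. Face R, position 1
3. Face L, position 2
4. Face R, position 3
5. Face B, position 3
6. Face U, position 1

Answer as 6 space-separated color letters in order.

After move 1 (F'): F=GGGG U=WWRR R=YRYR D=OOYY L=OWOW
After move 2 (R): R=YYRR U=WGRG F=GOGY D=OBYB B=RBWB
After move 3 (U): U=RWGG F=YYGY R=RBRR B=OWWB L=GOOW
After move 4 (R'): R=BRRR U=RWGO F=YWGG D=OYYY B=BWBB
Query 1: F[0] = Y
Query 2: R[1] = R
Query 3: L[2] = O
Query 4: R[3] = R
Query 5: B[3] = B
Query 6: U[1] = W

Answer: Y R O R B W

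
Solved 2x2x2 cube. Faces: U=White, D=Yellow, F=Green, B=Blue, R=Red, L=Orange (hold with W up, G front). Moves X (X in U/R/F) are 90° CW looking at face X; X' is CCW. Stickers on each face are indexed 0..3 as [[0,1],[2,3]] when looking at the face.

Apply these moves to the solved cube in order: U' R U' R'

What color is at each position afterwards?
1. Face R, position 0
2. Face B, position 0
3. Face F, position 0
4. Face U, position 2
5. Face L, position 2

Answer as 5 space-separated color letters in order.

After move 1 (U'): U=WWWW F=OOGG R=GGRR B=RRBB L=BBOO
After move 2 (R): R=RGRG U=WOWG F=OYGY D=YBYR B=WRWB
After move 3 (U'): U=OGWW F=BBGY R=OYRG B=RGWB L=WROO
After move 4 (R'): R=YGOR U=OWWR F=BGGW D=YBYY B=RGBB
Query 1: R[0] = Y
Query 2: B[0] = R
Query 3: F[0] = B
Query 4: U[2] = W
Query 5: L[2] = O

Answer: Y R B W O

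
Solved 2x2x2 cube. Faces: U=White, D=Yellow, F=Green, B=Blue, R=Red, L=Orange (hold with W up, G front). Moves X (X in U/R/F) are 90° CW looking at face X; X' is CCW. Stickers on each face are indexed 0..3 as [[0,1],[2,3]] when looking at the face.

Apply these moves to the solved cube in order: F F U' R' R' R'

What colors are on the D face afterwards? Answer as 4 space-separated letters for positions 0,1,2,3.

Answer: W B Y O

Derivation:
After move 1 (F): F=GGGG U=WWOO R=WRWR D=RRYY L=OYOY
After move 2 (F): F=GGGG U=WWYY R=OROR D=WWYY L=OROR
After move 3 (U'): U=WYWY F=ORGG R=GGOR B=ORBB L=BBOR
After move 4 (R'): R=GRGO U=WBWO F=OYGY D=WRYG B=YRWB
After move 5 (R'): R=ROGG U=WWWY F=OBGO D=WYYY B=GRRB
After move 6 (R'): R=OGRG U=WRWG F=OWGY D=WBYO B=YRYB
Query: D face = WBYO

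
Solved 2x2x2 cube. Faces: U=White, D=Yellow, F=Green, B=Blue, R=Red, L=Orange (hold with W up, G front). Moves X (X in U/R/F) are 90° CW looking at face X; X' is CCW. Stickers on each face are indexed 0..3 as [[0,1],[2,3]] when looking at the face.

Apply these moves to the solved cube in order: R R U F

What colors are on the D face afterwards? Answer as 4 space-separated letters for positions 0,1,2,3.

Answer: R G Y W

Derivation:
After move 1 (R): R=RRRR U=WGWG F=GYGY D=YBYB B=WBWB
After move 2 (R): R=RRRR U=WYWY F=GBGB D=YWYW B=GBGB
After move 3 (U): U=WWYY F=RRGB R=GBRR B=OOGB L=GBOO
After move 4 (F): F=GRBR U=WWOB R=YBYR D=RGYW L=GYOW
Query: D face = RGYW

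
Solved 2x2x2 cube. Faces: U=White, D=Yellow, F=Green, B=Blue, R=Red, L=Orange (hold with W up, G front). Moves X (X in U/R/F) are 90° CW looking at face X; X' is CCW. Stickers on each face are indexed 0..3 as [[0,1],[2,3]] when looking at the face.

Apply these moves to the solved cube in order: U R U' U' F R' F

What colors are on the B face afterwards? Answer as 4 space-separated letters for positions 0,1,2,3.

Answer: O Y G B

Derivation:
After move 1 (U): U=WWWW F=RRGG R=BBRR B=OOBB L=GGOO
After move 2 (R): R=RBRB U=WRWG F=RYGY D=YBYO B=WOWB
After move 3 (U'): U=RGWW F=GGGY R=RYRB B=RBWB L=WOOO
After move 4 (U'): U=GWRW F=WOGY R=GGRB B=RYWB L=RBOO
After move 5 (F): F=GWYO U=GWOB R=RGWB D=RGYO L=RYOB
After move 6 (R'): R=GBRW U=GWOR F=GWYB D=RWYO B=OYGB
After move 7 (F): F=YGBW U=GWBY R=OBRW D=RGYO L=RROW
Query: B face = OYGB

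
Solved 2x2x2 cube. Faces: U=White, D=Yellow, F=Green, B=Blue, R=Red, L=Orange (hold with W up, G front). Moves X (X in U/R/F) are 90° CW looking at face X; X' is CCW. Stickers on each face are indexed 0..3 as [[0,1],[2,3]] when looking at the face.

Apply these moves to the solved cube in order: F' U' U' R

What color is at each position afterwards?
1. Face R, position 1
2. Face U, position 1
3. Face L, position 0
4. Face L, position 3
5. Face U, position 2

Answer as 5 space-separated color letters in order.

Answer: O B Y W W

Derivation:
After move 1 (F'): F=GGGG U=WWRR R=YRYR D=OOYY L=OWOW
After move 2 (U'): U=WRWR F=OWGG R=GGYR B=YRBB L=BBOW
After move 3 (U'): U=RRWW F=BBGG R=OWYR B=GGBB L=YROW
After move 4 (R): R=YORW U=RBWG F=BOGY D=OBYG B=WGRB
Query 1: R[1] = O
Query 2: U[1] = B
Query 3: L[0] = Y
Query 4: L[3] = W
Query 5: U[2] = W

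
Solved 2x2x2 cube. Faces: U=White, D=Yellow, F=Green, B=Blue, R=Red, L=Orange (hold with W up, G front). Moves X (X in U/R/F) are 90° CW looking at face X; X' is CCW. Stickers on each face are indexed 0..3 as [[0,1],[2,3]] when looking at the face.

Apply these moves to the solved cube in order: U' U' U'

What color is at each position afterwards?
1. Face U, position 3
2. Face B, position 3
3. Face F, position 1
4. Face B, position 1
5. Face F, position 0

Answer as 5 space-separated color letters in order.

After move 1 (U'): U=WWWW F=OOGG R=GGRR B=RRBB L=BBOO
After move 2 (U'): U=WWWW F=BBGG R=OORR B=GGBB L=RROO
After move 3 (U'): U=WWWW F=RRGG R=BBRR B=OOBB L=GGOO
Query 1: U[3] = W
Query 2: B[3] = B
Query 3: F[1] = R
Query 4: B[1] = O
Query 5: F[0] = R

Answer: W B R O R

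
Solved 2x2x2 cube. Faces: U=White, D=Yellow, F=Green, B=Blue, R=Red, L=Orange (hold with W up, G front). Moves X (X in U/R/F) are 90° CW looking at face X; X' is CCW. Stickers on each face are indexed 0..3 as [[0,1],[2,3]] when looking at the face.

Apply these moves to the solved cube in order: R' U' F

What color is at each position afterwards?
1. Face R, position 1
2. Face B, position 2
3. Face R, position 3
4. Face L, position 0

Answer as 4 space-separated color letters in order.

Answer: W Y R Y

Derivation:
After move 1 (R'): R=RRRR U=WBWB F=GWGW D=YGYG B=YBYB
After move 2 (U'): U=BBWW F=OOGW R=GWRR B=RRYB L=YBOO
After move 3 (F): F=GOWO U=BBOB R=WWWR D=RGYG L=YYOG
Query 1: R[1] = W
Query 2: B[2] = Y
Query 3: R[3] = R
Query 4: L[0] = Y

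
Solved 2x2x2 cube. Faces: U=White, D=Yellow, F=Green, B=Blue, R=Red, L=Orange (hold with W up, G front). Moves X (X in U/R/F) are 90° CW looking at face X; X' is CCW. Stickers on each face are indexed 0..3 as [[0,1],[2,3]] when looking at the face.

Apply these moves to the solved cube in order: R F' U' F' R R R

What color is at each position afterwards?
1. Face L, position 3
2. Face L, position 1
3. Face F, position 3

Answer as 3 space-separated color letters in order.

Answer: W R Y

Derivation:
After move 1 (R): R=RRRR U=WGWG F=GYGY D=YBYB B=WBWB
After move 2 (F'): F=YYGG U=WGRR R=BRYR D=OOYB L=OGOW
After move 3 (U'): U=GRWR F=OGGG R=YYYR B=BRWB L=WBOW
After move 4 (F'): F=GGOG U=GRYY R=OYOR D=BWYB L=WROW
After move 5 (R): R=OORY U=GGYG F=GWOB D=BWYB B=YRRB
After move 6 (R): R=ROYO U=GWYB F=GWOB D=BRYY B=GRGB
After move 7 (R): R=YROO U=GWYB F=GROY D=BGYG B=BRWB
Query 1: L[3] = W
Query 2: L[1] = R
Query 3: F[3] = Y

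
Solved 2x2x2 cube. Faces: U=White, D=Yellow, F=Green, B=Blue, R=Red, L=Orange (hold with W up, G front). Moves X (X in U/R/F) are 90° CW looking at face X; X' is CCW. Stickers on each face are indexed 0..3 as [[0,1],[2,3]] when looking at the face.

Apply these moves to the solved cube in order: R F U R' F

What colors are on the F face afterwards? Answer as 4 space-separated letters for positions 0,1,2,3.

Answer: Y W G W

Derivation:
After move 1 (R): R=RRRR U=WGWG F=GYGY D=YBYB B=WBWB
After move 2 (F): F=GGYY U=WGOO R=WRGR D=RRYB L=OYOB
After move 3 (U): U=OWOG F=WRYY R=WBGR B=OYWB L=GGOB
After move 4 (R'): R=BRWG U=OWOO F=WWYG D=RRYY B=BYRB
After move 5 (F): F=YWGW U=OWBG R=OROG D=WBYY L=GROR
Query: F face = YWGW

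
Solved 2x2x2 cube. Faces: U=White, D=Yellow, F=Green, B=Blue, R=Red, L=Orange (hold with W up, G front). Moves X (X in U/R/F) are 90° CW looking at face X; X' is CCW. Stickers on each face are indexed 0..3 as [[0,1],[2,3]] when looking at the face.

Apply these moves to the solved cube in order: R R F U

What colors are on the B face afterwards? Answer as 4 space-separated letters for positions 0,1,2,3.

Answer: O Y G B

Derivation:
After move 1 (R): R=RRRR U=WGWG F=GYGY D=YBYB B=WBWB
After move 2 (R): R=RRRR U=WYWY F=GBGB D=YWYW B=GBGB
After move 3 (F): F=GGBB U=WYOO R=WRYR D=RRYW L=OYOW
After move 4 (U): U=OWOY F=WRBB R=GBYR B=OYGB L=GGOW
Query: B face = OYGB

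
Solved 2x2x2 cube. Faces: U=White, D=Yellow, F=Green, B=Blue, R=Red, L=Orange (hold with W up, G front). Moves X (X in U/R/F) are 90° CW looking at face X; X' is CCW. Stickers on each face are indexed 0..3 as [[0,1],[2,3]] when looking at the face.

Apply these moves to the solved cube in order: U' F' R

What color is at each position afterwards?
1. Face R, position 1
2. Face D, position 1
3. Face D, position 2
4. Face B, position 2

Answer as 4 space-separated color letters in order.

After move 1 (U'): U=WWWW F=OOGG R=GGRR B=RRBB L=BBOO
After move 2 (F'): F=OGOG U=WWGR R=YGYR D=BOYY L=BWOW
After move 3 (R): R=YYRG U=WGGG F=OOOY D=BBYR B=RRWB
Query 1: R[1] = Y
Query 2: D[1] = B
Query 3: D[2] = Y
Query 4: B[2] = W

Answer: Y B Y W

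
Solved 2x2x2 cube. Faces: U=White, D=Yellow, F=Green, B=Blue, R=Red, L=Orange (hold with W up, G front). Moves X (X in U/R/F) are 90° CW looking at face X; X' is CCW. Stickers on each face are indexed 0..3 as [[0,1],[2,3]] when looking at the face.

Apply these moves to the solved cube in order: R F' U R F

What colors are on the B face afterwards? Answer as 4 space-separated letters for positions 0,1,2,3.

After move 1 (R): R=RRRR U=WGWG F=GYGY D=YBYB B=WBWB
After move 2 (F'): F=YYGG U=WGRR R=BRYR D=OOYB L=OGOW
After move 3 (U): U=RWRG F=BRGG R=WBYR B=OGWB L=YYOW
After move 4 (R): R=YWRB U=RRRG F=BOGB D=OWYO B=GGWB
After move 5 (F): F=GBBO U=RRWY R=RWGB D=RYYO L=YOOW
Query: B face = GGWB

Answer: G G W B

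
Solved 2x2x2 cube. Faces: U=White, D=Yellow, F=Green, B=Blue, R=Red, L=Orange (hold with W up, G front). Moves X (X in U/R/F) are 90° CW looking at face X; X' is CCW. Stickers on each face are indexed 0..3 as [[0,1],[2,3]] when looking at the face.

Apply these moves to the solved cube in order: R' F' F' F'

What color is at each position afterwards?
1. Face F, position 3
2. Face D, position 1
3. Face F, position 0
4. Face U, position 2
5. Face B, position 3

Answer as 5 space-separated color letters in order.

After move 1 (R'): R=RRRR U=WBWB F=GWGW D=YGYG B=YBYB
After move 2 (F'): F=WWGG U=WBRR R=GRYR D=OOYG L=OBOW
After move 3 (F'): F=WGWG U=WBGY R=OROR D=BWYG L=OROR
After move 4 (F'): F=GGWW U=WBOO R=WRBR D=RRYG L=OYOG
Query 1: F[3] = W
Query 2: D[1] = R
Query 3: F[0] = G
Query 4: U[2] = O
Query 5: B[3] = B

Answer: W R G O B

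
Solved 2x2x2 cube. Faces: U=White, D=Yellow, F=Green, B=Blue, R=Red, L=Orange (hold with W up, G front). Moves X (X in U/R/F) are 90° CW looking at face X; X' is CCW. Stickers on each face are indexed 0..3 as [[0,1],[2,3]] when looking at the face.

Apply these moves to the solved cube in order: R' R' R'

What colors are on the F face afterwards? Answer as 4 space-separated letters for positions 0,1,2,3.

Answer: G Y G Y

Derivation:
After move 1 (R'): R=RRRR U=WBWB F=GWGW D=YGYG B=YBYB
After move 2 (R'): R=RRRR U=WYWY F=GBGB D=YWYW B=GBGB
After move 3 (R'): R=RRRR U=WGWG F=GYGY D=YBYB B=WBWB
Query: F face = GYGY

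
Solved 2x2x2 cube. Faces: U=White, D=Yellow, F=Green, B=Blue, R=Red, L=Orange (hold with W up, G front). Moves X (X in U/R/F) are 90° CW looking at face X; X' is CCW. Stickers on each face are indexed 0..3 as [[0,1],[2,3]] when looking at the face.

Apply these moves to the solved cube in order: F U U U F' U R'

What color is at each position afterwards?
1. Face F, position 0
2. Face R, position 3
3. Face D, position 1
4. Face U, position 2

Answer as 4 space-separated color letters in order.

Answer: R R G W

Derivation:
After move 1 (F): F=GGGG U=WWOO R=WRWR D=RRYY L=OYOY
After move 2 (U): U=OWOW F=WRGG R=BBWR B=OYBB L=GGOY
After move 3 (U): U=OOWW F=BBGG R=OYWR B=GGBB L=WROY
After move 4 (U): U=WOWO F=OYGG R=GGWR B=WRBB L=BBOY
After move 5 (F'): F=YGOG U=WOGW R=RGRR D=BYYY L=BOOW
After move 6 (U): U=GWWO F=RGOG R=WRRR B=BOBB L=YGOW
After move 7 (R'): R=RRWR U=GBWB F=RWOO D=BGYG B=YOYB
Query 1: F[0] = R
Query 2: R[3] = R
Query 3: D[1] = G
Query 4: U[2] = W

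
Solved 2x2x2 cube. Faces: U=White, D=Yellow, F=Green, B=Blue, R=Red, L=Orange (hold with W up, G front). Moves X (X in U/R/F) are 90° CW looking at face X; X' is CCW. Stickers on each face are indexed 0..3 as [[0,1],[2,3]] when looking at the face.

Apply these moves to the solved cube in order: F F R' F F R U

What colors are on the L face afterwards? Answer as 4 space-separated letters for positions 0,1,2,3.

Answer: Y Y O R

Derivation:
After move 1 (F): F=GGGG U=WWOO R=WRWR D=RRYY L=OYOY
After move 2 (F): F=GGGG U=WWYY R=OROR D=WWYY L=OROR
After move 3 (R'): R=RROO U=WBYB F=GWGY D=WGYG B=YBWB
After move 4 (F): F=GGYW U=WBRR R=YRBO D=ORYG L=OWOG
After move 5 (F): F=YGWG U=WBGW R=RRRO D=BYYG L=OOOR
After move 6 (R): R=RROR U=WGGG F=YYWG D=BWYY B=WBBB
After move 7 (U): U=GWGG F=RRWG R=WBOR B=OOBB L=YYOR
Query: L face = YYOR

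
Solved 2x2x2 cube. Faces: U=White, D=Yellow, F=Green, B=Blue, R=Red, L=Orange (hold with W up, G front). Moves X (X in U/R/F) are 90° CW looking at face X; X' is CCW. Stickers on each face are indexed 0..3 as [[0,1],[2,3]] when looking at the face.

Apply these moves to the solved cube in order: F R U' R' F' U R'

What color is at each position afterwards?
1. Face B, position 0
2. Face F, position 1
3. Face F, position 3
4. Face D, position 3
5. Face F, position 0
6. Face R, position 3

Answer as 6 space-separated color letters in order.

After move 1 (F): F=GGGG U=WWOO R=WRWR D=RRYY L=OYOY
After move 2 (R): R=WWRR U=WGOG F=GRGY D=RBYB B=OBWB
After move 3 (U'): U=GGWO F=OYGY R=GRRR B=WWWB L=OBOY
After move 4 (R'): R=RRGR U=GWWW F=OGGO D=RYYY B=BWBB
After move 5 (F'): F=GOOG U=GWRG R=YRRR D=BYYY L=OWOW
After move 6 (U): U=RGGW F=YROG R=BWRR B=OWBB L=GOOW
After move 7 (R'): R=WRBR U=RBGO F=YGOW D=BRYG B=YWYB
Query 1: B[0] = Y
Query 2: F[1] = G
Query 3: F[3] = W
Query 4: D[3] = G
Query 5: F[0] = Y
Query 6: R[3] = R

Answer: Y G W G Y R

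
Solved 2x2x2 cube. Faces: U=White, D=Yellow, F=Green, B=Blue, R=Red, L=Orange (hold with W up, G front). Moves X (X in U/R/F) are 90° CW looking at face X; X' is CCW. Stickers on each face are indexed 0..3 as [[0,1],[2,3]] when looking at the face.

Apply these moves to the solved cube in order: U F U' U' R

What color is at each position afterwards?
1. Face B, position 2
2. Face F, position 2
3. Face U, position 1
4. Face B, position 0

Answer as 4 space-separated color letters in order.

Answer: O G O W

Derivation:
After move 1 (U): U=WWWW F=RRGG R=BBRR B=OOBB L=GGOO
After move 2 (F): F=GRGR U=WWOG R=WBWR D=RBYY L=GYOY
After move 3 (U'): U=WGWO F=GYGR R=GRWR B=WBBB L=OOOY
After move 4 (U'): U=GOWW F=OOGR R=GYWR B=GRBB L=WBOY
After move 5 (R): R=WGRY U=GOWR F=OBGY D=RBYG B=WROB
Query 1: B[2] = O
Query 2: F[2] = G
Query 3: U[1] = O
Query 4: B[0] = W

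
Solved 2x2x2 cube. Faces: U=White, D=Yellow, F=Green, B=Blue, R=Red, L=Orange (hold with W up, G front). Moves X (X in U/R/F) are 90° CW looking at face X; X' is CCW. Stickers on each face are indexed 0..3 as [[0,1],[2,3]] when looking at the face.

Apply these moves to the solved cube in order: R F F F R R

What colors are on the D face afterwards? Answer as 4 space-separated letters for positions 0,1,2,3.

After move 1 (R): R=RRRR U=WGWG F=GYGY D=YBYB B=WBWB
After move 2 (F): F=GGYY U=WGOO R=WRGR D=RRYB L=OYOB
After move 3 (F): F=YGYG U=WGBY R=OROR D=GWYB L=OROR
After move 4 (F): F=YYGG U=WGRR R=BRYR D=OOYB L=OGOW
After move 5 (R): R=YBRR U=WYRG F=YOGB D=OWYW B=RBGB
After move 6 (R): R=RYRB U=WORB F=YWGW D=OGYR B=GBYB
Query: D face = OGYR

Answer: O G Y R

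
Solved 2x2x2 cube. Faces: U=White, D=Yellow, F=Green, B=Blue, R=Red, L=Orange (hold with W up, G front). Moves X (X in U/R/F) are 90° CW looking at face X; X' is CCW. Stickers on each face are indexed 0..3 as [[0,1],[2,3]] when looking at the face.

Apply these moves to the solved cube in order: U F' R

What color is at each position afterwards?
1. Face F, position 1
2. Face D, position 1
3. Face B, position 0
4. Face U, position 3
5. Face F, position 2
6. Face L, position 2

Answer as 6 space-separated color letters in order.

After move 1 (U): U=WWWW F=RRGG R=BBRR B=OOBB L=GGOO
After move 2 (F'): F=RGRG U=WWBR R=YBYR D=GOYY L=GWOW
After move 3 (R): R=YYRB U=WGBG F=RORY D=GBYO B=ROWB
Query 1: F[1] = O
Query 2: D[1] = B
Query 3: B[0] = R
Query 4: U[3] = G
Query 5: F[2] = R
Query 6: L[2] = O

Answer: O B R G R O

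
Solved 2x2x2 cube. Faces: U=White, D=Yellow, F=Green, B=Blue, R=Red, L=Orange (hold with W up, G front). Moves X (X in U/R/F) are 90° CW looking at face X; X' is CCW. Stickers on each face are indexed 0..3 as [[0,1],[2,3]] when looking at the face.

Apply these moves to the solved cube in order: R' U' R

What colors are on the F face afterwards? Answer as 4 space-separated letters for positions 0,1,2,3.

After move 1 (R'): R=RRRR U=WBWB F=GWGW D=YGYG B=YBYB
After move 2 (U'): U=BBWW F=OOGW R=GWRR B=RRYB L=YBOO
After move 3 (R): R=RGRW U=BOWW F=OGGG D=YYYR B=WRBB
Query: F face = OGGG

Answer: O G G G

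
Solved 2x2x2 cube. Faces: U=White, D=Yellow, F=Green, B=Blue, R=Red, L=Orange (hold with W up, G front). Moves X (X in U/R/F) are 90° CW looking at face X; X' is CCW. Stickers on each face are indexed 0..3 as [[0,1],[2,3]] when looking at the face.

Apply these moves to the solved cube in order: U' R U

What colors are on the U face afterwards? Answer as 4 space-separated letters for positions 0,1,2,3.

After move 1 (U'): U=WWWW F=OOGG R=GGRR B=RRBB L=BBOO
After move 2 (R): R=RGRG U=WOWG F=OYGY D=YBYR B=WRWB
After move 3 (U): U=WWGO F=RGGY R=WRRG B=BBWB L=OYOO
Query: U face = WWGO

Answer: W W G O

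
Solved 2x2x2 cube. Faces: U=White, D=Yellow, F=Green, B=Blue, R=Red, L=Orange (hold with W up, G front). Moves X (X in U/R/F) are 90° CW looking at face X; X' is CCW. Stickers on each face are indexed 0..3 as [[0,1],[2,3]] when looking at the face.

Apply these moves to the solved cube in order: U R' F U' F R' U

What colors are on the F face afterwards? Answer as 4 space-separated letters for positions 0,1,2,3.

Answer: R R W O

Derivation:
After move 1 (U): U=WWWW F=RRGG R=BBRR B=OOBB L=GGOO
After move 2 (R'): R=BRBR U=WBWO F=RWGW D=YRYG B=YOYB
After move 3 (F): F=GRWW U=WBOG R=WROR D=BBYG L=GYOR
After move 4 (U'): U=BGWO F=GYWW R=GROR B=WRYB L=YOOR
After move 5 (F): F=WGWY U=BGRO R=WROR D=OGYG L=YBOB
After move 6 (R'): R=RRWO U=BYRW F=WGWO D=OGYY B=GRGB
After move 7 (U): U=RBWY F=RRWO R=GRWO B=YBGB L=WGOB
Query: F face = RRWO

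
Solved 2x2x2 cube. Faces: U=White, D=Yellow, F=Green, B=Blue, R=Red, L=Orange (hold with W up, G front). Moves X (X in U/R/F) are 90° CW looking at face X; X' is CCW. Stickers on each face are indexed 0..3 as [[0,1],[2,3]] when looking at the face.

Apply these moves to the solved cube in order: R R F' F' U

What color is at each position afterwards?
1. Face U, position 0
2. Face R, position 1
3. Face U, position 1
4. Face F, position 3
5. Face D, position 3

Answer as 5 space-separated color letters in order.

Answer: W B W G W

Derivation:
After move 1 (R): R=RRRR U=WGWG F=GYGY D=YBYB B=WBWB
After move 2 (R): R=RRRR U=WYWY F=GBGB D=YWYW B=GBGB
After move 3 (F'): F=BBGG U=WYRR R=WRYR D=OOYW L=OYOW
After move 4 (F'): F=BGBG U=WYWY R=OROR D=YWYW L=OROR
After move 5 (U): U=WWYY F=ORBG R=GBOR B=ORGB L=BGOR
Query 1: U[0] = W
Query 2: R[1] = B
Query 3: U[1] = W
Query 4: F[3] = G
Query 5: D[3] = W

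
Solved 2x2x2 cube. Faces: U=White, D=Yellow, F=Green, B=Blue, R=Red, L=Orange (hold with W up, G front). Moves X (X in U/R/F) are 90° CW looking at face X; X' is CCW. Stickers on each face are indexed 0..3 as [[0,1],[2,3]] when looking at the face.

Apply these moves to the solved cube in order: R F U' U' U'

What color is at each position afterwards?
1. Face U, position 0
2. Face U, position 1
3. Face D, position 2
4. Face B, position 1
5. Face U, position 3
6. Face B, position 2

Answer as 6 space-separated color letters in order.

Answer: O W Y Y G W

Derivation:
After move 1 (R): R=RRRR U=WGWG F=GYGY D=YBYB B=WBWB
After move 2 (F): F=GGYY U=WGOO R=WRGR D=RRYB L=OYOB
After move 3 (U'): U=GOWO F=OYYY R=GGGR B=WRWB L=WBOB
After move 4 (U'): U=OOGW F=WBYY R=OYGR B=GGWB L=WROB
After move 5 (U'): U=OWOG F=WRYY R=WBGR B=OYWB L=GGOB
Query 1: U[0] = O
Query 2: U[1] = W
Query 3: D[2] = Y
Query 4: B[1] = Y
Query 5: U[3] = G
Query 6: B[2] = W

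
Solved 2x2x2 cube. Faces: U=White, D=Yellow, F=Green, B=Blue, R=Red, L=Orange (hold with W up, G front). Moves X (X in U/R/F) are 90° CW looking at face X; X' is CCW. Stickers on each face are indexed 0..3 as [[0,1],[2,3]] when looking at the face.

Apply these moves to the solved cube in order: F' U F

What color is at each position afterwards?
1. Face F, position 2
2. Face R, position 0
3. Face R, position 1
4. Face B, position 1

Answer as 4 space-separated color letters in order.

After move 1 (F'): F=GGGG U=WWRR R=YRYR D=OOYY L=OWOW
After move 2 (U): U=RWRW F=YRGG R=BBYR B=OWBB L=GGOW
After move 3 (F): F=GYGR U=RWWG R=RBWR D=YBYY L=GOOO
Query 1: F[2] = G
Query 2: R[0] = R
Query 3: R[1] = B
Query 4: B[1] = W

Answer: G R B W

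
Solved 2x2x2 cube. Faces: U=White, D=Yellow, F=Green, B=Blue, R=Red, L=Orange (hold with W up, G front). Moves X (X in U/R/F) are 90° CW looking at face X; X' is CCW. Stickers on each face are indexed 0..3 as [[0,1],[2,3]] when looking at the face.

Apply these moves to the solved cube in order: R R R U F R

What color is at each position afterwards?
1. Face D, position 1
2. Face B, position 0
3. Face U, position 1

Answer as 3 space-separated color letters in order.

Answer: Y W R

Derivation:
After move 1 (R): R=RRRR U=WGWG F=GYGY D=YBYB B=WBWB
After move 2 (R): R=RRRR U=WYWY F=GBGB D=YWYW B=GBGB
After move 3 (R): R=RRRR U=WBWB F=GWGW D=YGYG B=YBYB
After move 4 (U): U=WWBB F=RRGW R=YBRR B=OOYB L=GWOO
After move 5 (F): F=GRWR U=WWOW R=BBBR D=RYYG L=GYOG
After move 6 (R): R=BBRB U=WROR F=GYWG D=RYYO B=WOWB
Query 1: D[1] = Y
Query 2: B[0] = W
Query 3: U[1] = R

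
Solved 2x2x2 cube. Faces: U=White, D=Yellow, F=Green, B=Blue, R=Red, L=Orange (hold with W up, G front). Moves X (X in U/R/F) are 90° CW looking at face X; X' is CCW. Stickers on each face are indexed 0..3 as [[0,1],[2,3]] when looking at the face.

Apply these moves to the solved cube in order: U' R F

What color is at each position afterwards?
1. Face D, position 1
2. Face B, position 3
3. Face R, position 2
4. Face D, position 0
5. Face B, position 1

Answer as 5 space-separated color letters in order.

Answer: R B G R R

Derivation:
After move 1 (U'): U=WWWW F=OOGG R=GGRR B=RRBB L=BBOO
After move 2 (R): R=RGRG U=WOWG F=OYGY D=YBYR B=WRWB
After move 3 (F): F=GOYY U=WOOB R=WGGG D=RRYR L=BYOB
Query 1: D[1] = R
Query 2: B[3] = B
Query 3: R[2] = G
Query 4: D[0] = R
Query 5: B[1] = R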